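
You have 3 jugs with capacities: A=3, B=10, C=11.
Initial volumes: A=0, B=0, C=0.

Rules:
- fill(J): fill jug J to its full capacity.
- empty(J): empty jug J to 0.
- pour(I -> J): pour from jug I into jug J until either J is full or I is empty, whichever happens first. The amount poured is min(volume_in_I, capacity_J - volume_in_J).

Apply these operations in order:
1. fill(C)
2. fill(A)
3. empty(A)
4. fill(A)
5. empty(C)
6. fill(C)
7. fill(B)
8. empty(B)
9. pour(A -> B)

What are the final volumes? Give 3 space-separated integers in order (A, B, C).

Answer: 0 3 11

Derivation:
Step 1: fill(C) -> (A=0 B=0 C=11)
Step 2: fill(A) -> (A=3 B=0 C=11)
Step 3: empty(A) -> (A=0 B=0 C=11)
Step 4: fill(A) -> (A=3 B=0 C=11)
Step 5: empty(C) -> (A=3 B=0 C=0)
Step 6: fill(C) -> (A=3 B=0 C=11)
Step 7: fill(B) -> (A=3 B=10 C=11)
Step 8: empty(B) -> (A=3 B=0 C=11)
Step 9: pour(A -> B) -> (A=0 B=3 C=11)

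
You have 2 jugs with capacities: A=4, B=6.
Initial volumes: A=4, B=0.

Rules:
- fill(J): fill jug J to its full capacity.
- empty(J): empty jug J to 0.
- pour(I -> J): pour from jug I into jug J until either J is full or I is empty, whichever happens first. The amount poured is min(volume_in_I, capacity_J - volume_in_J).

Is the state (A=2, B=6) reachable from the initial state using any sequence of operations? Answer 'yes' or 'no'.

BFS from (A=4, B=0):
  1. pour(A -> B) -> (A=0 B=4)
  2. fill(A) -> (A=4 B=4)
  3. pour(A -> B) -> (A=2 B=6)
Target reached → yes.

Answer: yes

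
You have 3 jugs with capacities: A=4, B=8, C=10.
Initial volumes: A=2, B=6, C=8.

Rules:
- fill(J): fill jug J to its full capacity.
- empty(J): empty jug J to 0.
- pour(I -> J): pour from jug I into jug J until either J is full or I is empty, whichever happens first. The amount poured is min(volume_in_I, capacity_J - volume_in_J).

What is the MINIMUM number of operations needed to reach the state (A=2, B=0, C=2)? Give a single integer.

Answer: 4

Derivation:
BFS from (A=2, B=6, C=8). One shortest path:
  1. empty(B) -> (A=2 B=0 C=8)
  2. fill(C) -> (A=2 B=0 C=10)
  3. pour(C -> B) -> (A=2 B=8 C=2)
  4. empty(B) -> (A=2 B=0 C=2)
Reached target in 4 moves.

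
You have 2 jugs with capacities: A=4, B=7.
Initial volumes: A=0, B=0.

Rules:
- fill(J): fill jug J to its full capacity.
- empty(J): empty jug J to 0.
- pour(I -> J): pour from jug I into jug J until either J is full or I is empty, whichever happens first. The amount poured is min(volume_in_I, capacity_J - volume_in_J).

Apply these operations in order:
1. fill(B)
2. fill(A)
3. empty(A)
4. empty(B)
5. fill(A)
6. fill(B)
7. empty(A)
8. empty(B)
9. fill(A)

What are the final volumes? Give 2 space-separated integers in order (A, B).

Step 1: fill(B) -> (A=0 B=7)
Step 2: fill(A) -> (A=4 B=7)
Step 3: empty(A) -> (A=0 B=7)
Step 4: empty(B) -> (A=0 B=0)
Step 5: fill(A) -> (A=4 B=0)
Step 6: fill(B) -> (A=4 B=7)
Step 7: empty(A) -> (A=0 B=7)
Step 8: empty(B) -> (A=0 B=0)
Step 9: fill(A) -> (A=4 B=0)

Answer: 4 0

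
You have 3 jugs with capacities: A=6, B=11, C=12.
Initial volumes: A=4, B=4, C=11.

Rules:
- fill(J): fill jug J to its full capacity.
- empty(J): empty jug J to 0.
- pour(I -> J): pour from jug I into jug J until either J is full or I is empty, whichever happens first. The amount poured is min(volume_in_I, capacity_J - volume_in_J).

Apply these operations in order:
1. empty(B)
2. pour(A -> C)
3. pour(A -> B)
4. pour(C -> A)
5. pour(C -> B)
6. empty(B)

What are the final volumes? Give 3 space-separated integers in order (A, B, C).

Answer: 6 0 0

Derivation:
Step 1: empty(B) -> (A=4 B=0 C=11)
Step 2: pour(A -> C) -> (A=3 B=0 C=12)
Step 3: pour(A -> B) -> (A=0 B=3 C=12)
Step 4: pour(C -> A) -> (A=6 B=3 C=6)
Step 5: pour(C -> B) -> (A=6 B=9 C=0)
Step 6: empty(B) -> (A=6 B=0 C=0)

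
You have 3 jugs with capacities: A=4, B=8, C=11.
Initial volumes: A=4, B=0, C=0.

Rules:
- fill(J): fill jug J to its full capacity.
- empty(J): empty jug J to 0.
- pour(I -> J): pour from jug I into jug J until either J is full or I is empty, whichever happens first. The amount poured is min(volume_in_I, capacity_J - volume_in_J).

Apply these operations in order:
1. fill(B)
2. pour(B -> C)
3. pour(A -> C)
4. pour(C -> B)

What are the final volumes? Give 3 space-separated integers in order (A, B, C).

Answer: 1 8 3

Derivation:
Step 1: fill(B) -> (A=4 B=8 C=0)
Step 2: pour(B -> C) -> (A=4 B=0 C=8)
Step 3: pour(A -> C) -> (A=1 B=0 C=11)
Step 4: pour(C -> B) -> (A=1 B=8 C=3)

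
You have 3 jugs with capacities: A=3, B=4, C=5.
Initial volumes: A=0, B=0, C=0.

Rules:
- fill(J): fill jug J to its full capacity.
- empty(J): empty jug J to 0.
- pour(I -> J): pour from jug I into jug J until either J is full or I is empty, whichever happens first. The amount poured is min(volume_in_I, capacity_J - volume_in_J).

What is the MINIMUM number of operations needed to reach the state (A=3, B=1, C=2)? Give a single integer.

BFS from (A=0, B=0, C=0). One shortest path:
  1. fill(B) -> (A=0 B=4 C=0)
  2. fill(C) -> (A=0 B=4 C=5)
  3. pour(B -> A) -> (A=3 B=1 C=5)
  4. empty(A) -> (A=0 B=1 C=5)
  5. pour(C -> A) -> (A=3 B=1 C=2)
Reached target in 5 moves.

Answer: 5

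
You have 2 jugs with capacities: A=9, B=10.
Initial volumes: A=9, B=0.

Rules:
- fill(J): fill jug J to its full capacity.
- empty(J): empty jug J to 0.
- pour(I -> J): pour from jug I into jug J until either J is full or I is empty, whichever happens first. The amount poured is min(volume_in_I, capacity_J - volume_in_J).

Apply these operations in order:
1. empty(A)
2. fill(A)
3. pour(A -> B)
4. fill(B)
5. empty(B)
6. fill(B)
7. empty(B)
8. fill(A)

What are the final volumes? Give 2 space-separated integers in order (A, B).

Step 1: empty(A) -> (A=0 B=0)
Step 2: fill(A) -> (A=9 B=0)
Step 3: pour(A -> B) -> (A=0 B=9)
Step 4: fill(B) -> (A=0 B=10)
Step 5: empty(B) -> (A=0 B=0)
Step 6: fill(B) -> (A=0 B=10)
Step 7: empty(B) -> (A=0 B=0)
Step 8: fill(A) -> (A=9 B=0)

Answer: 9 0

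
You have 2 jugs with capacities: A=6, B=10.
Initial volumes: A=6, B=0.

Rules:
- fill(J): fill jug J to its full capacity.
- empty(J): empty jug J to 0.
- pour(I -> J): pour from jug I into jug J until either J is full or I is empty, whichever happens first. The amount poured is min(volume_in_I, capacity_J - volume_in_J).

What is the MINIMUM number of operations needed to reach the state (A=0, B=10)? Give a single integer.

Answer: 2

Derivation:
BFS from (A=6, B=0). One shortest path:
  1. empty(A) -> (A=0 B=0)
  2. fill(B) -> (A=0 B=10)
Reached target in 2 moves.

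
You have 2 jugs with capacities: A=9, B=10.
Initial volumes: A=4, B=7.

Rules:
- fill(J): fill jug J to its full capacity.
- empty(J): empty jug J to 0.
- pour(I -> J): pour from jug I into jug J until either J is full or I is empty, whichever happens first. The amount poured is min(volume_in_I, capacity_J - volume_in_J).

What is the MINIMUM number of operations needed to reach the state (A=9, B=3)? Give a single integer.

BFS from (A=4, B=7). One shortest path:
  1. pour(B -> A) -> (A=9 B=2)
  2. empty(A) -> (A=0 B=2)
  3. pour(B -> A) -> (A=2 B=0)
  4. fill(B) -> (A=2 B=10)
  5. pour(B -> A) -> (A=9 B=3)
Reached target in 5 moves.

Answer: 5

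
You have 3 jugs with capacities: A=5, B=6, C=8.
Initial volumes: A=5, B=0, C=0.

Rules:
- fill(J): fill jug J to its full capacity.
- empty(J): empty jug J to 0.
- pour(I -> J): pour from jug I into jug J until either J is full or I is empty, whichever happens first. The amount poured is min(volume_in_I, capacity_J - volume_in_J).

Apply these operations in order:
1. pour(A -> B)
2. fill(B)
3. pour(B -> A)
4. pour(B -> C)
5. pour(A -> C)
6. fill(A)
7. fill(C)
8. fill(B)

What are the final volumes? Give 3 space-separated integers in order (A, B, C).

Step 1: pour(A -> B) -> (A=0 B=5 C=0)
Step 2: fill(B) -> (A=0 B=6 C=0)
Step 3: pour(B -> A) -> (A=5 B=1 C=0)
Step 4: pour(B -> C) -> (A=5 B=0 C=1)
Step 5: pour(A -> C) -> (A=0 B=0 C=6)
Step 6: fill(A) -> (A=5 B=0 C=6)
Step 7: fill(C) -> (A=5 B=0 C=8)
Step 8: fill(B) -> (A=5 B=6 C=8)

Answer: 5 6 8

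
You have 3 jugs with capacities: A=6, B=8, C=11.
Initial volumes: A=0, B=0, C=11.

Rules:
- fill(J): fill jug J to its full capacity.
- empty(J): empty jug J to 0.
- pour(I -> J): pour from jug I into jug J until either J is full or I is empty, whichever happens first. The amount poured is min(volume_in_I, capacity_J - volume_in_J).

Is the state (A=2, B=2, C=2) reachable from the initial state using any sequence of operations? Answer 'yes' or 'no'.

Answer: no

Derivation:
BFS explored all 406 reachable states.
Reachable set includes: (0,0,0), (0,0,1), (0,0,2), (0,0,3), (0,0,4), (0,0,5), (0,0,6), (0,0,7), (0,0,8), (0,0,9), (0,0,10), (0,0,11) ...
Target (A=2, B=2, C=2) not in reachable set → no.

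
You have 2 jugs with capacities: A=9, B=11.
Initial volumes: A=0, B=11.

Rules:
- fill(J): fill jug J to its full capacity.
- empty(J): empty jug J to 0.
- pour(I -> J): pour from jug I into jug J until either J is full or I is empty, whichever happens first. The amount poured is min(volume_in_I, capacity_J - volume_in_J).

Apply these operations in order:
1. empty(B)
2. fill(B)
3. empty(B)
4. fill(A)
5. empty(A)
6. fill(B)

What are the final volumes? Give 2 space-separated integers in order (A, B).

Answer: 0 11

Derivation:
Step 1: empty(B) -> (A=0 B=0)
Step 2: fill(B) -> (A=0 B=11)
Step 3: empty(B) -> (A=0 B=0)
Step 4: fill(A) -> (A=9 B=0)
Step 5: empty(A) -> (A=0 B=0)
Step 6: fill(B) -> (A=0 B=11)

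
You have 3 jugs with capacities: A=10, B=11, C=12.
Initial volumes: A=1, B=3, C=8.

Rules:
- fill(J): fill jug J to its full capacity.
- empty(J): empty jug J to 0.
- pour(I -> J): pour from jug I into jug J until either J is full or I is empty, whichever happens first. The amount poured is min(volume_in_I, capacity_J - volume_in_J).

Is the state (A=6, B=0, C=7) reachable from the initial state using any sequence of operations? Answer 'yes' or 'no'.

Answer: yes

Derivation:
BFS from (A=1, B=3, C=8):
  1. pour(B -> A) -> (A=4 B=0 C=8)
  2. fill(B) -> (A=4 B=11 C=8)
  3. pour(B -> C) -> (A=4 B=7 C=12)
  4. pour(C -> A) -> (A=10 B=7 C=6)
  5. empty(A) -> (A=0 B=7 C=6)
  6. pour(C -> A) -> (A=6 B=7 C=0)
  7. pour(B -> C) -> (A=6 B=0 C=7)
Target reached → yes.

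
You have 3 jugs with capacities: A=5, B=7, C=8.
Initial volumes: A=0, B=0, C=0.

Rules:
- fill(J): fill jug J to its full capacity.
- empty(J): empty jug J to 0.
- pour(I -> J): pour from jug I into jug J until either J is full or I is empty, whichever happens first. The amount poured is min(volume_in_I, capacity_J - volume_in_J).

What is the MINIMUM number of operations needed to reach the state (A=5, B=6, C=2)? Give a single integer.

Answer: 8

Derivation:
BFS from (A=0, B=0, C=0). One shortest path:
  1. fill(C) -> (A=0 B=0 C=8)
  2. pour(C -> B) -> (A=0 B=7 C=1)
  3. pour(B -> A) -> (A=5 B=2 C=1)
  4. pour(A -> C) -> (A=0 B=2 C=6)
  5. pour(B -> A) -> (A=2 B=0 C=6)
  6. pour(C -> B) -> (A=2 B=6 C=0)
  7. pour(A -> C) -> (A=0 B=6 C=2)
  8. fill(A) -> (A=5 B=6 C=2)
Reached target in 8 moves.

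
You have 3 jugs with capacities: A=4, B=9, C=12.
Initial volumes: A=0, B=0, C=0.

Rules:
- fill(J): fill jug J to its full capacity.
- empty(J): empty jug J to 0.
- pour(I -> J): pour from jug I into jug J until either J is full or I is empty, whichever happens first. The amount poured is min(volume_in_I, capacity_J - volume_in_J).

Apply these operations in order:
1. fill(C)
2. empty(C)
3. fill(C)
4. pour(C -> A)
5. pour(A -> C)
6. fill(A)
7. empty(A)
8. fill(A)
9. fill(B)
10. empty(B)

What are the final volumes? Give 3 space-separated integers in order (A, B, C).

Answer: 4 0 12

Derivation:
Step 1: fill(C) -> (A=0 B=0 C=12)
Step 2: empty(C) -> (A=0 B=0 C=0)
Step 3: fill(C) -> (A=0 B=0 C=12)
Step 4: pour(C -> A) -> (A=4 B=0 C=8)
Step 5: pour(A -> C) -> (A=0 B=0 C=12)
Step 6: fill(A) -> (A=4 B=0 C=12)
Step 7: empty(A) -> (A=0 B=0 C=12)
Step 8: fill(A) -> (A=4 B=0 C=12)
Step 9: fill(B) -> (A=4 B=9 C=12)
Step 10: empty(B) -> (A=4 B=0 C=12)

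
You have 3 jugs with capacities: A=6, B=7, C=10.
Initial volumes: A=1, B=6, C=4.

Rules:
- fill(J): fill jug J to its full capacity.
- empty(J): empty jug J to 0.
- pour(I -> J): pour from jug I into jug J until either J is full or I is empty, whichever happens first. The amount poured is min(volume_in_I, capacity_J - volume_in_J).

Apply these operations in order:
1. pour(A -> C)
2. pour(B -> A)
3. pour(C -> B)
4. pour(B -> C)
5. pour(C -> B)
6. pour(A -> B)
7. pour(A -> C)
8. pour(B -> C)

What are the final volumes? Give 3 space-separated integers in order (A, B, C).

Step 1: pour(A -> C) -> (A=0 B=6 C=5)
Step 2: pour(B -> A) -> (A=6 B=0 C=5)
Step 3: pour(C -> B) -> (A=6 B=5 C=0)
Step 4: pour(B -> C) -> (A=6 B=0 C=5)
Step 5: pour(C -> B) -> (A=6 B=5 C=0)
Step 6: pour(A -> B) -> (A=4 B=7 C=0)
Step 7: pour(A -> C) -> (A=0 B=7 C=4)
Step 8: pour(B -> C) -> (A=0 B=1 C=10)

Answer: 0 1 10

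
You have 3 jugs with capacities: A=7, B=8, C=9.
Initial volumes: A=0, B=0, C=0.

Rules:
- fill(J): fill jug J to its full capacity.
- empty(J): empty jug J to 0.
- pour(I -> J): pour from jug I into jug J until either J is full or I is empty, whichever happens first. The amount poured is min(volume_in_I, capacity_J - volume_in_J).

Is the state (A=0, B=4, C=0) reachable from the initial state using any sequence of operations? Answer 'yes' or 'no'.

Answer: yes

Derivation:
BFS from (A=0, B=0, C=0):
  1. fill(C) -> (A=0 B=0 C=9)
  2. pour(C -> A) -> (A=7 B=0 C=2)
  3. empty(A) -> (A=0 B=0 C=2)
  4. pour(C -> A) -> (A=2 B=0 C=0)
  5. fill(C) -> (A=2 B=0 C=9)
  6. pour(C -> A) -> (A=7 B=0 C=4)
  7. empty(A) -> (A=0 B=0 C=4)
  8. pour(C -> B) -> (A=0 B=4 C=0)
Target reached → yes.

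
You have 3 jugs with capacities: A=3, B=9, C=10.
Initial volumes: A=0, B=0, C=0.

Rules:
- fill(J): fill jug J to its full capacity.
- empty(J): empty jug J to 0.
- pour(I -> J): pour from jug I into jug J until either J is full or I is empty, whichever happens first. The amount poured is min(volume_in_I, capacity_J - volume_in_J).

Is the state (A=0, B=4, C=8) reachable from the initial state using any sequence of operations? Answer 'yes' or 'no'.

BFS from (A=0, B=0, C=0):
  1. fill(C) -> (A=0 B=0 C=10)
  2. pour(C -> B) -> (A=0 B=9 C=1)
  3. empty(B) -> (A=0 B=0 C=1)
  4. pour(C -> A) -> (A=1 B=0 C=0)
  5. fill(C) -> (A=1 B=0 C=10)
  6. pour(C -> B) -> (A=1 B=9 C=1)
  7. empty(B) -> (A=1 B=0 C=1)
  8. pour(C -> B) -> (A=1 B=1 C=0)
  9. fill(C) -> (A=1 B=1 C=10)
  10. pour(C -> A) -> (A=3 B=1 C=8)
  11. pour(A -> B) -> (A=0 B=4 C=8)
Target reached → yes.

Answer: yes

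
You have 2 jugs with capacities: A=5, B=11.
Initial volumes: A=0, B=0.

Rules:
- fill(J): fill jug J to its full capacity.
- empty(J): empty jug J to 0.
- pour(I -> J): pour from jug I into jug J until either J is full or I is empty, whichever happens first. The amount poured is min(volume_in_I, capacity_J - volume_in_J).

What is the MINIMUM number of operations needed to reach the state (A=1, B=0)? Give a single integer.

Answer: 6

Derivation:
BFS from (A=0, B=0). One shortest path:
  1. fill(B) -> (A=0 B=11)
  2. pour(B -> A) -> (A=5 B=6)
  3. empty(A) -> (A=0 B=6)
  4. pour(B -> A) -> (A=5 B=1)
  5. empty(A) -> (A=0 B=1)
  6. pour(B -> A) -> (A=1 B=0)
Reached target in 6 moves.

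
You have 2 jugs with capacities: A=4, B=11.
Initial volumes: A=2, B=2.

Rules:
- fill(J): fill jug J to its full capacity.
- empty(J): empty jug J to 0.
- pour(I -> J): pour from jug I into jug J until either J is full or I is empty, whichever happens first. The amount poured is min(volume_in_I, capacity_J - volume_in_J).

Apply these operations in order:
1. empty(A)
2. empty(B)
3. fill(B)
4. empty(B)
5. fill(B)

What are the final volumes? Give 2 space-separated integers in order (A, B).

Step 1: empty(A) -> (A=0 B=2)
Step 2: empty(B) -> (A=0 B=0)
Step 3: fill(B) -> (A=0 B=11)
Step 4: empty(B) -> (A=0 B=0)
Step 5: fill(B) -> (A=0 B=11)

Answer: 0 11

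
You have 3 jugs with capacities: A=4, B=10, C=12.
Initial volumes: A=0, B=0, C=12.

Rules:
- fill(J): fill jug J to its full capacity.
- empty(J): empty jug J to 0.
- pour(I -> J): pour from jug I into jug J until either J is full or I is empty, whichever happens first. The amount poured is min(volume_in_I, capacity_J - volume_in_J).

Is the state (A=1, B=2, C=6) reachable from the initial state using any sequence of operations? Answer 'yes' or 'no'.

BFS explored all 106 reachable states.
Reachable set includes: (0,0,0), (0,0,2), (0,0,4), (0,0,6), (0,0,8), (0,0,10), (0,0,12), (0,2,0), (0,2,2), (0,2,4), (0,2,6), (0,2,8) ...
Target (A=1, B=2, C=6) not in reachable set → no.

Answer: no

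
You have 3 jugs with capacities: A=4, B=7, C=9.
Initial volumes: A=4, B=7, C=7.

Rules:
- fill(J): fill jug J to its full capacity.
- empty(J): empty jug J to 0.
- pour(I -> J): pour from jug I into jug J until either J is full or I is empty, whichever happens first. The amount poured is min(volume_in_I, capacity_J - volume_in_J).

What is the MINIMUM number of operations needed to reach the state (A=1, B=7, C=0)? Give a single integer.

BFS from (A=4, B=7, C=7). One shortest path:
  1. empty(B) -> (A=4 B=0 C=7)
  2. empty(C) -> (A=4 B=0 C=0)
  3. pour(A -> B) -> (A=0 B=4 C=0)
  4. fill(A) -> (A=4 B=4 C=0)
  5. pour(A -> B) -> (A=1 B=7 C=0)
Reached target in 5 moves.

Answer: 5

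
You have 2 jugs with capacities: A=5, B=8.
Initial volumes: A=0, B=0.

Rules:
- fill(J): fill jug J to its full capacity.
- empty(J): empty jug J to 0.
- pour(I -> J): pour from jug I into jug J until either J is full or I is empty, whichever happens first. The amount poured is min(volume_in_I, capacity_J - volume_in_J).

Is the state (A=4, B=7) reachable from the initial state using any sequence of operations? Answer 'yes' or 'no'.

Answer: no

Derivation:
BFS explored all 26 reachable states.
Reachable set includes: (0,0), (0,1), (0,2), (0,3), (0,4), (0,5), (0,6), (0,7), (0,8), (1,0), (1,8), (2,0) ...
Target (A=4, B=7) not in reachable set → no.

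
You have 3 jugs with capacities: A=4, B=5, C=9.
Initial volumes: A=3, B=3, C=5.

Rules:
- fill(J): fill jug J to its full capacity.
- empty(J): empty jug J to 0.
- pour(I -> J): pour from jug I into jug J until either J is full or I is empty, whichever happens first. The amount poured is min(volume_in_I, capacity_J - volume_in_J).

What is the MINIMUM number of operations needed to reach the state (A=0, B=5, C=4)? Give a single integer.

Answer: 3

Derivation:
BFS from (A=3, B=3, C=5). One shortest path:
  1. fill(B) -> (A=3 B=5 C=5)
  2. pour(C -> A) -> (A=4 B=5 C=4)
  3. empty(A) -> (A=0 B=5 C=4)
Reached target in 3 moves.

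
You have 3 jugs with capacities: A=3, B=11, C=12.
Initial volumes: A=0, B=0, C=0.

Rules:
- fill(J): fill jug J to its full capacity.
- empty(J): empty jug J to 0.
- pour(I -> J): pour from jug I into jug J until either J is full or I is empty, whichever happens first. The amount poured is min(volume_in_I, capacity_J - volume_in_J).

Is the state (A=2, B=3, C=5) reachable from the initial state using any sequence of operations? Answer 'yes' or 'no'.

BFS explored all 404 reachable states.
Reachable set includes: (0,0,0), (0,0,1), (0,0,2), (0,0,3), (0,0,4), (0,0,5), (0,0,6), (0,0,7), (0,0,8), (0,0,9), (0,0,10), (0,0,11) ...
Target (A=2, B=3, C=5) not in reachable set → no.

Answer: no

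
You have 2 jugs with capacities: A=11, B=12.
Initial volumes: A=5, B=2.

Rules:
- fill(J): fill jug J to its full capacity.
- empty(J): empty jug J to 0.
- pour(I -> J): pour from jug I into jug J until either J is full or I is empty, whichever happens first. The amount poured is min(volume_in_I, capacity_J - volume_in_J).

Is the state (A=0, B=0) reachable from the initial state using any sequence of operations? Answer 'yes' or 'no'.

Answer: yes

Derivation:
BFS from (A=5, B=2):
  1. empty(A) -> (A=0 B=2)
  2. empty(B) -> (A=0 B=0)
Target reached → yes.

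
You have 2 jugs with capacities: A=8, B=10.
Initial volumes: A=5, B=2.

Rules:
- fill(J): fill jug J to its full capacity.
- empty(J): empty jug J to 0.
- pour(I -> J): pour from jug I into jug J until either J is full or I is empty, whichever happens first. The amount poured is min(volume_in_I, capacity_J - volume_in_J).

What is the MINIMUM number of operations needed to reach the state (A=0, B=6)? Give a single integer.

Answer: 7

Derivation:
BFS from (A=5, B=2). One shortest path:
  1. fill(A) -> (A=8 B=2)
  2. empty(B) -> (A=8 B=0)
  3. pour(A -> B) -> (A=0 B=8)
  4. fill(A) -> (A=8 B=8)
  5. pour(A -> B) -> (A=6 B=10)
  6. empty(B) -> (A=6 B=0)
  7. pour(A -> B) -> (A=0 B=6)
Reached target in 7 moves.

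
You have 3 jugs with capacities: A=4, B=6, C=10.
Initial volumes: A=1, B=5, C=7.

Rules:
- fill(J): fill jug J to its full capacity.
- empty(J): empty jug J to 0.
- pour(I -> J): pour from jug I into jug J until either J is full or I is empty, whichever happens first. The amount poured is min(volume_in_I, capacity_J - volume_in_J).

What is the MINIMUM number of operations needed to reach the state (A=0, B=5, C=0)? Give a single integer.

Answer: 2

Derivation:
BFS from (A=1, B=5, C=7). One shortest path:
  1. empty(A) -> (A=0 B=5 C=7)
  2. empty(C) -> (A=0 B=5 C=0)
Reached target in 2 moves.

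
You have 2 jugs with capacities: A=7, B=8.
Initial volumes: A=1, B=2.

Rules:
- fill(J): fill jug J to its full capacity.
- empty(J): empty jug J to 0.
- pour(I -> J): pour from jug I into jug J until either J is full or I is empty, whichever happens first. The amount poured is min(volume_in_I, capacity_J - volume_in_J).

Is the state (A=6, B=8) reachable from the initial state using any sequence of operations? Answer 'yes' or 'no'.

BFS from (A=1, B=2):
  1. fill(A) -> (A=7 B=2)
  2. empty(B) -> (A=7 B=0)
  3. pour(A -> B) -> (A=0 B=7)
  4. fill(A) -> (A=7 B=7)
  5. pour(A -> B) -> (A=6 B=8)
Target reached → yes.

Answer: yes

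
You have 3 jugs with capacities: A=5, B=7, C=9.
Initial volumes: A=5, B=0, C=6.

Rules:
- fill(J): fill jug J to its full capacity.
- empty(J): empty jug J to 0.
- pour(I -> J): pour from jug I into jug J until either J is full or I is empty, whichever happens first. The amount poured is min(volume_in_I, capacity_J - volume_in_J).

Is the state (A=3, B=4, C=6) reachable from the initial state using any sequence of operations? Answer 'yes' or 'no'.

Answer: no

Derivation:
BFS explored all 288 reachable states.
Reachable set includes: (0,0,0), (0,0,1), (0,0,2), (0,0,3), (0,0,4), (0,0,5), (0,0,6), (0,0,7), (0,0,8), (0,0,9), (0,1,0), (0,1,1) ...
Target (A=3, B=4, C=6) not in reachable set → no.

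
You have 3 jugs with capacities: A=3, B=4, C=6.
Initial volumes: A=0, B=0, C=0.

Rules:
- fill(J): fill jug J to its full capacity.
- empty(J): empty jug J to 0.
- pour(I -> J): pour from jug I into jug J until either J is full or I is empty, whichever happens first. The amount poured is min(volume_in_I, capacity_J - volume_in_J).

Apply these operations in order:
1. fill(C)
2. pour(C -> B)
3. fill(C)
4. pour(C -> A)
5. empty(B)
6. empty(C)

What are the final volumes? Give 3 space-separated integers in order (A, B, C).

Step 1: fill(C) -> (A=0 B=0 C=6)
Step 2: pour(C -> B) -> (A=0 B=4 C=2)
Step 3: fill(C) -> (A=0 B=4 C=6)
Step 4: pour(C -> A) -> (A=3 B=4 C=3)
Step 5: empty(B) -> (A=3 B=0 C=3)
Step 6: empty(C) -> (A=3 B=0 C=0)

Answer: 3 0 0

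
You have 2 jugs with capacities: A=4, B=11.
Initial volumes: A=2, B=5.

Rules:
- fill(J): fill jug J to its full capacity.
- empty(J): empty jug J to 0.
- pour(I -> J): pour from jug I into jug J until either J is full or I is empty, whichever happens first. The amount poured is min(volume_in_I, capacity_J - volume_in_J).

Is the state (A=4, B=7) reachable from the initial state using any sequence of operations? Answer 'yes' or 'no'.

BFS from (A=2, B=5):
  1. pour(A -> B) -> (A=0 B=7)
  2. fill(A) -> (A=4 B=7)
Target reached → yes.

Answer: yes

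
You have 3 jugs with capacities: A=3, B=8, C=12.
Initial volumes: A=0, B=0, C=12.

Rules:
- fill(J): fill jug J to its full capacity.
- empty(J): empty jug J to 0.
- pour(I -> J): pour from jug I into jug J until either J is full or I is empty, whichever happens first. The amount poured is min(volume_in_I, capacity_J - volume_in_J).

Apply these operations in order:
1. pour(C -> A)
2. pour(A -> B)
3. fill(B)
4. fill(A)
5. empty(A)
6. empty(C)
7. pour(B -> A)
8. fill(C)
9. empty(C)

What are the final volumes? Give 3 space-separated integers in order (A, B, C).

Step 1: pour(C -> A) -> (A=3 B=0 C=9)
Step 2: pour(A -> B) -> (A=0 B=3 C=9)
Step 3: fill(B) -> (A=0 B=8 C=9)
Step 4: fill(A) -> (A=3 B=8 C=9)
Step 5: empty(A) -> (A=0 B=8 C=9)
Step 6: empty(C) -> (A=0 B=8 C=0)
Step 7: pour(B -> A) -> (A=3 B=5 C=0)
Step 8: fill(C) -> (A=3 B=5 C=12)
Step 9: empty(C) -> (A=3 B=5 C=0)

Answer: 3 5 0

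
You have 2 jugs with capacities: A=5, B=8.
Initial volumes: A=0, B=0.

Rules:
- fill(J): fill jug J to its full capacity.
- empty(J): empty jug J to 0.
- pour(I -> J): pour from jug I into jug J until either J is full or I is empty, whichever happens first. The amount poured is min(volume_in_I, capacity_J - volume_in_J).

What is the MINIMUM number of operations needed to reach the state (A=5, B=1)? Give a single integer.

Answer: 8

Derivation:
BFS from (A=0, B=0). One shortest path:
  1. fill(B) -> (A=0 B=8)
  2. pour(B -> A) -> (A=5 B=3)
  3. empty(A) -> (A=0 B=3)
  4. pour(B -> A) -> (A=3 B=0)
  5. fill(B) -> (A=3 B=8)
  6. pour(B -> A) -> (A=5 B=6)
  7. empty(A) -> (A=0 B=6)
  8. pour(B -> A) -> (A=5 B=1)
Reached target in 8 moves.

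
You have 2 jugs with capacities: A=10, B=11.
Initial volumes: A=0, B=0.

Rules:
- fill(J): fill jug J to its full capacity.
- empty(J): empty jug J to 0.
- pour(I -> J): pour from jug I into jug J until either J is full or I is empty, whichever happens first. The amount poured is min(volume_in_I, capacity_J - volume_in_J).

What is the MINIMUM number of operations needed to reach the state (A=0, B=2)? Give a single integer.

BFS from (A=0, B=0). One shortest path:
  1. fill(B) -> (A=0 B=11)
  2. pour(B -> A) -> (A=10 B=1)
  3. empty(A) -> (A=0 B=1)
  4. pour(B -> A) -> (A=1 B=0)
  5. fill(B) -> (A=1 B=11)
  6. pour(B -> A) -> (A=10 B=2)
  7. empty(A) -> (A=0 B=2)
Reached target in 7 moves.

Answer: 7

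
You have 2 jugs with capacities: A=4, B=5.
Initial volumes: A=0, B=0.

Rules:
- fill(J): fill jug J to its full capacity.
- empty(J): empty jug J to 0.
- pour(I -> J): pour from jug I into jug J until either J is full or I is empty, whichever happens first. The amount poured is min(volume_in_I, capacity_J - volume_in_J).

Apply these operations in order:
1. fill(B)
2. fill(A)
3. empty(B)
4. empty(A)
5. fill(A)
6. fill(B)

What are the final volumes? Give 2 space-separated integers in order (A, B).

Answer: 4 5

Derivation:
Step 1: fill(B) -> (A=0 B=5)
Step 2: fill(A) -> (A=4 B=5)
Step 3: empty(B) -> (A=4 B=0)
Step 4: empty(A) -> (A=0 B=0)
Step 5: fill(A) -> (A=4 B=0)
Step 6: fill(B) -> (A=4 B=5)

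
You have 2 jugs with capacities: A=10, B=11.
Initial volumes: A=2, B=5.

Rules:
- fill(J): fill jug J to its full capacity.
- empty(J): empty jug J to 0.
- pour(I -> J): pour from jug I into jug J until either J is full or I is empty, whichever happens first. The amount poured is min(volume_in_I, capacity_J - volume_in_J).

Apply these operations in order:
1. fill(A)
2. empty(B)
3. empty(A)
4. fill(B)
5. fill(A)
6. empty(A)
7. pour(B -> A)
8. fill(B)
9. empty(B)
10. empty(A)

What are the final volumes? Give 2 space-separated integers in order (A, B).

Step 1: fill(A) -> (A=10 B=5)
Step 2: empty(B) -> (A=10 B=0)
Step 3: empty(A) -> (A=0 B=0)
Step 4: fill(B) -> (A=0 B=11)
Step 5: fill(A) -> (A=10 B=11)
Step 6: empty(A) -> (A=0 B=11)
Step 7: pour(B -> A) -> (A=10 B=1)
Step 8: fill(B) -> (A=10 B=11)
Step 9: empty(B) -> (A=10 B=0)
Step 10: empty(A) -> (A=0 B=0)

Answer: 0 0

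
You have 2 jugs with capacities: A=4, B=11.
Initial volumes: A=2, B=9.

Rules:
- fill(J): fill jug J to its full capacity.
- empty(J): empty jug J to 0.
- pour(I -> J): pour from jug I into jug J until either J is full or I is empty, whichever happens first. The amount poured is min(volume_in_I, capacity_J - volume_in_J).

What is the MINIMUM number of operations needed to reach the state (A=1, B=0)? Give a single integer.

BFS from (A=2, B=9). One shortest path:
  1. empty(A) -> (A=0 B=9)
  2. pour(B -> A) -> (A=4 B=5)
  3. empty(A) -> (A=0 B=5)
  4. pour(B -> A) -> (A=4 B=1)
  5. empty(A) -> (A=0 B=1)
  6. pour(B -> A) -> (A=1 B=0)
Reached target in 6 moves.

Answer: 6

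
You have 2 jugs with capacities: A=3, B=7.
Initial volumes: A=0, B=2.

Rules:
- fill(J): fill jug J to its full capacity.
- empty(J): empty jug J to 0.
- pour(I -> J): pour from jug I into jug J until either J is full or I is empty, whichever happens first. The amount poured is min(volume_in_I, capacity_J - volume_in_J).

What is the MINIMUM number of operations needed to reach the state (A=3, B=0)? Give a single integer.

Answer: 2

Derivation:
BFS from (A=0, B=2). One shortest path:
  1. fill(A) -> (A=3 B=2)
  2. empty(B) -> (A=3 B=0)
Reached target in 2 moves.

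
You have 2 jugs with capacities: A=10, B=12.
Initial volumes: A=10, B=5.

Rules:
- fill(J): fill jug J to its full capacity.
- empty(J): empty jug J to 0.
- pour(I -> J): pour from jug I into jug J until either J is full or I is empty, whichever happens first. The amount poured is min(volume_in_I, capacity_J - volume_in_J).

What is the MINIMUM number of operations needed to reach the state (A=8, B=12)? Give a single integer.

Answer: 4

Derivation:
BFS from (A=10, B=5). One shortest path:
  1. empty(B) -> (A=10 B=0)
  2. pour(A -> B) -> (A=0 B=10)
  3. fill(A) -> (A=10 B=10)
  4. pour(A -> B) -> (A=8 B=12)
Reached target in 4 moves.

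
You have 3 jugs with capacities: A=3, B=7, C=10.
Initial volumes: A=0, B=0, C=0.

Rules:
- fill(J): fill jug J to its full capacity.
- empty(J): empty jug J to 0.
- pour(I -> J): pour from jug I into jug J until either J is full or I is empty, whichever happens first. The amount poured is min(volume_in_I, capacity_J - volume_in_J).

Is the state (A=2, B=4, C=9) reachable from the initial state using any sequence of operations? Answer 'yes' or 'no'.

Answer: no

Derivation:
BFS explored all 244 reachable states.
Reachable set includes: (0,0,0), (0,0,1), (0,0,2), (0,0,3), (0,0,4), (0,0,5), (0,0,6), (0,0,7), (0,0,8), (0,0,9), (0,0,10), (0,1,0) ...
Target (A=2, B=4, C=9) not in reachable set → no.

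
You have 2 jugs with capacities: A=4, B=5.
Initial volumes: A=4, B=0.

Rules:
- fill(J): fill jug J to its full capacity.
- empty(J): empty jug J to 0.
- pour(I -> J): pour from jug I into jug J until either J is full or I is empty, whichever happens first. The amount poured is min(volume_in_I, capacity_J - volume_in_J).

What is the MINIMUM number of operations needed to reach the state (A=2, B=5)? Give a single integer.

Answer: 7

Derivation:
BFS from (A=4, B=0). One shortest path:
  1. pour(A -> B) -> (A=0 B=4)
  2. fill(A) -> (A=4 B=4)
  3. pour(A -> B) -> (A=3 B=5)
  4. empty(B) -> (A=3 B=0)
  5. pour(A -> B) -> (A=0 B=3)
  6. fill(A) -> (A=4 B=3)
  7. pour(A -> B) -> (A=2 B=5)
Reached target in 7 moves.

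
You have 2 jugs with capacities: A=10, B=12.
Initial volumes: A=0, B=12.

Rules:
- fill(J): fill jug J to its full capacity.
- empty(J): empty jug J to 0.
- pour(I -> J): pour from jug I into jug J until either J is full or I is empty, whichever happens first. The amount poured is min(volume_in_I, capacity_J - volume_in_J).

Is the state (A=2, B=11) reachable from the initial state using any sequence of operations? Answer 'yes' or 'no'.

Answer: no

Derivation:
BFS explored all 22 reachable states.
Reachable set includes: (0,0), (0,2), (0,4), (0,6), (0,8), (0,10), (0,12), (2,0), (2,12), (4,0), (4,12), (6,0) ...
Target (A=2, B=11) not in reachable set → no.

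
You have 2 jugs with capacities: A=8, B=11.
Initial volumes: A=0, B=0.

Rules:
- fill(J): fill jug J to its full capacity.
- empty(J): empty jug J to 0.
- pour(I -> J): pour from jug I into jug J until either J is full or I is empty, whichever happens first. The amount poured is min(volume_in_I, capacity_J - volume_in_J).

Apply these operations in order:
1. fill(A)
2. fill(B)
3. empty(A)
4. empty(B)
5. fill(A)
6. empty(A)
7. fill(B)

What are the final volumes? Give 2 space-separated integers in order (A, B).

Step 1: fill(A) -> (A=8 B=0)
Step 2: fill(B) -> (A=8 B=11)
Step 3: empty(A) -> (A=0 B=11)
Step 4: empty(B) -> (A=0 B=0)
Step 5: fill(A) -> (A=8 B=0)
Step 6: empty(A) -> (A=0 B=0)
Step 7: fill(B) -> (A=0 B=11)

Answer: 0 11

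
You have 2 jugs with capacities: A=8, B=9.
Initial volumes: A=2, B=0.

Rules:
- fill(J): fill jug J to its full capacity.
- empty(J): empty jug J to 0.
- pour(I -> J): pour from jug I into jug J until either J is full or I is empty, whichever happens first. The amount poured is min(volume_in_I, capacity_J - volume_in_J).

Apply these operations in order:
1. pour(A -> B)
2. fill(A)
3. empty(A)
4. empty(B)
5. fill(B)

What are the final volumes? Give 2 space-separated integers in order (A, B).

Step 1: pour(A -> B) -> (A=0 B=2)
Step 2: fill(A) -> (A=8 B=2)
Step 3: empty(A) -> (A=0 B=2)
Step 4: empty(B) -> (A=0 B=0)
Step 5: fill(B) -> (A=0 B=9)

Answer: 0 9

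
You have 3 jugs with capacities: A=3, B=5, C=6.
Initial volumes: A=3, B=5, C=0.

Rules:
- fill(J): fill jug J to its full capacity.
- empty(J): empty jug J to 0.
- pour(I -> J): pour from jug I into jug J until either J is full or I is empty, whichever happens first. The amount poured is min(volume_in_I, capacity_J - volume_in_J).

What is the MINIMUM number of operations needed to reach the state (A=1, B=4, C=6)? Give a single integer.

BFS from (A=3, B=5, C=0). One shortest path:
  1. pour(B -> C) -> (A=3 B=0 C=5)
  2. pour(A -> B) -> (A=0 B=3 C=5)
  3. fill(A) -> (A=3 B=3 C=5)
  4. pour(A -> B) -> (A=1 B=5 C=5)
  5. pour(B -> C) -> (A=1 B=4 C=6)
Reached target in 5 moves.

Answer: 5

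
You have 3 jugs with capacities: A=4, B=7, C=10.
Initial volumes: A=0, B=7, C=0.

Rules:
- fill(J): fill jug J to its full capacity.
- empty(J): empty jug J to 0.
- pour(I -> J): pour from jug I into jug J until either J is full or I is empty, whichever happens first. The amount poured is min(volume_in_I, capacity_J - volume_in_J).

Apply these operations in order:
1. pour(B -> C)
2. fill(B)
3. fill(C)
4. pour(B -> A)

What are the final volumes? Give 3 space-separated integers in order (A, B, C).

Answer: 4 3 10

Derivation:
Step 1: pour(B -> C) -> (A=0 B=0 C=7)
Step 2: fill(B) -> (A=0 B=7 C=7)
Step 3: fill(C) -> (A=0 B=7 C=10)
Step 4: pour(B -> A) -> (A=4 B=3 C=10)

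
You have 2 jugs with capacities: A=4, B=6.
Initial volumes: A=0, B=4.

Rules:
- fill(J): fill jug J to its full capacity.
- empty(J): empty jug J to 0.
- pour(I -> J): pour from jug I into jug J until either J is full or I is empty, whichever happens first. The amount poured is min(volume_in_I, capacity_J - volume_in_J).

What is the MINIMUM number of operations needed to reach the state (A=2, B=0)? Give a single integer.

Answer: 3

Derivation:
BFS from (A=0, B=4). One shortest path:
  1. fill(A) -> (A=4 B=4)
  2. pour(A -> B) -> (A=2 B=6)
  3. empty(B) -> (A=2 B=0)
Reached target in 3 moves.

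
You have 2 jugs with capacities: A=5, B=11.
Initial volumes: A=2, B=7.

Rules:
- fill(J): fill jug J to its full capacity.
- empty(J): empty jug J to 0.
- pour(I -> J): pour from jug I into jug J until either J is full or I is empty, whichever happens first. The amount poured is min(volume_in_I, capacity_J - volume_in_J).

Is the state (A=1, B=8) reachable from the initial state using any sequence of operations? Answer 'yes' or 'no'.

BFS explored all 33 reachable states.
Reachable set includes: (0,0), (0,1), (0,2), (0,3), (0,4), (0,5), (0,6), (0,7), (0,8), (0,9), (0,10), (0,11) ...
Target (A=1, B=8) not in reachable set → no.

Answer: no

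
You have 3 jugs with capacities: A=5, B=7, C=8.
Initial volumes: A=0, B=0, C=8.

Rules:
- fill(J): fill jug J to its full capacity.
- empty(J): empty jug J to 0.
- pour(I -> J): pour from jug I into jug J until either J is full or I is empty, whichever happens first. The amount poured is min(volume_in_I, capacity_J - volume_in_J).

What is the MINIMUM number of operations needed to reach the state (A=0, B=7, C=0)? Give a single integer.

BFS from (A=0, B=0, C=8). One shortest path:
  1. fill(B) -> (A=0 B=7 C=8)
  2. empty(C) -> (A=0 B=7 C=0)
Reached target in 2 moves.

Answer: 2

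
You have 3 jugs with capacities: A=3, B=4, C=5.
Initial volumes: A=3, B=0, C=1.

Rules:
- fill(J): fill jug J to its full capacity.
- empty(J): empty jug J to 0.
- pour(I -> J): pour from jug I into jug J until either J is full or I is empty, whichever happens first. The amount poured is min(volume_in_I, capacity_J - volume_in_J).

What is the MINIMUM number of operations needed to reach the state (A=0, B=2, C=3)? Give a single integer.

BFS from (A=3, B=0, C=1). One shortest path:
  1. empty(A) -> (A=0 B=0 C=1)
  2. fill(B) -> (A=0 B=4 C=1)
  3. pour(B -> A) -> (A=3 B=1 C=1)
  4. pour(C -> B) -> (A=3 B=2 C=0)
  5. pour(A -> C) -> (A=0 B=2 C=3)
Reached target in 5 moves.

Answer: 5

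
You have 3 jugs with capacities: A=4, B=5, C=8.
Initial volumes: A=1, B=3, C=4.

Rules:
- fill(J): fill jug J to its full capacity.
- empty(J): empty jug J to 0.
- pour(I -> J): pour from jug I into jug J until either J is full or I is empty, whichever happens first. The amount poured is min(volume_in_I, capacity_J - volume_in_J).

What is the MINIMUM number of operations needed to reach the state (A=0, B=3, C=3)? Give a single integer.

Answer: 6

Derivation:
BFS from (A=1, B=3, C=4). One shortest path:
  1. fill(A) -> (A=4 B=3 C=4)
  2. pour(A -> C) -> (A=0 B=3 C=8)
  3. pour(B -> A) -> (A=3 B=0 C=8)
  4. pour(C -> B) -> (A=3 B=5 C=3)
  5. empty(B) -> (A=3 B=0 C=3)
  6. pour(A -> B) -> (A=0 B=3 C=3)
Reached target in 6 moves.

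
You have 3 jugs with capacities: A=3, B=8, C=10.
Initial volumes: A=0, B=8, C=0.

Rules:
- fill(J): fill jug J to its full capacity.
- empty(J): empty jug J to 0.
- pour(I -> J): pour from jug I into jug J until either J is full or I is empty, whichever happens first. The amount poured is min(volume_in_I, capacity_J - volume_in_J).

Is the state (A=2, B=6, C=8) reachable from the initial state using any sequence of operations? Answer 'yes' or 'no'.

BFS explored all 270 reachable states.
Reachable set includes: (0,0,0), (0,0,1), (0,0,2), (0,0,3), (0,0,4), (0,0,5), (0,0,6), (0,0,7), (0,0,8), (0,0,9), (0,0,10), (0,1,0) ...
Target (A=2, B=6, C=8) not in reachable set → no.

Answer: no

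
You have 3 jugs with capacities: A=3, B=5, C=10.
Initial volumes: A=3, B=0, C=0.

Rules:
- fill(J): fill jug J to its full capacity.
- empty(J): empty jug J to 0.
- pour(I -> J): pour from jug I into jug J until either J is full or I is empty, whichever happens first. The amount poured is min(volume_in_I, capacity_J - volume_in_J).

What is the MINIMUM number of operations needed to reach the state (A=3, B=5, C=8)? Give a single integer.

BFS from (A=3, B=0, C=0). One shortest path:
  1. fill(C) -> (A=3 B=0 C=10)
  2. pour(A -> B) -> (A=0 B=3 C=10)
  3. fill(A) -> (A=3 B=3 C=10)
  4. pour(C -> B) -> (A=3 B=5 C=8)
Reached target in 4 moves.

Answer: 4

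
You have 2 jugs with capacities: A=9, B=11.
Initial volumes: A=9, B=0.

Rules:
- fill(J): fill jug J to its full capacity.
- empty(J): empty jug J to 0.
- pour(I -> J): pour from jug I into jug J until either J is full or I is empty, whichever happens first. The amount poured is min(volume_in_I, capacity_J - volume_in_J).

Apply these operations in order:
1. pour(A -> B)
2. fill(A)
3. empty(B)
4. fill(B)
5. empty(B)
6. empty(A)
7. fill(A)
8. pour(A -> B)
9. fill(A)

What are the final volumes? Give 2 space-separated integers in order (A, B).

Answer: 9 9

Derivation:
Step 1: pour(A -> B) -> (A=0 B=9)
Step 2: fill(A) -> (A=9 B=9)
Step 3: empty(B) -> (A=9 B=0)
Step 4: fill(B) -> (A=9 B=11)
Step 5: empty(B) -> (A=9 B=0)
Step 6: empty(A) -> (A=0 B=0)
Step 7: fill(A) -> (A=9 B=0)
Step 8: pour(A -> B) -> (A=0 B=9)
Step 9: fill(A) -> (A=9 B=9)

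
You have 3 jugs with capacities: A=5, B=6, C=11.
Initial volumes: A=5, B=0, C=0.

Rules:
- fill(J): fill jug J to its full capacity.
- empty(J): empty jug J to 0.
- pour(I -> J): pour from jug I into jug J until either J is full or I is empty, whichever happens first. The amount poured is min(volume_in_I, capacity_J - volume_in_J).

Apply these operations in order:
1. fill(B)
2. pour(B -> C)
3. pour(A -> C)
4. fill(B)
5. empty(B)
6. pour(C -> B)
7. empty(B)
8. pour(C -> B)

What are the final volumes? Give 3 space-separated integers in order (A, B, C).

Answer: 0 5 0

Derivation:
Step 1: fill(B) -> (A=5 B=6 C=0)
Step 2: pour(B -> C) -> (A=5 B=0 C=6)
Step 3: pour(A -> C) -> (A=0 B=0 C=11)
Step 4: fill(B) -> (A=0 B=6 C=11)
Step 5: empty(B) -> (A=0 B=0 C=11)
Step 6: pour(C -> B) -> (A=0 B=6 C=5)
Step 7: empty(B) -> (A=0 B=0 C=5)
Step 8: pour(C -> B) -> (A=0 B=5 C=0)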